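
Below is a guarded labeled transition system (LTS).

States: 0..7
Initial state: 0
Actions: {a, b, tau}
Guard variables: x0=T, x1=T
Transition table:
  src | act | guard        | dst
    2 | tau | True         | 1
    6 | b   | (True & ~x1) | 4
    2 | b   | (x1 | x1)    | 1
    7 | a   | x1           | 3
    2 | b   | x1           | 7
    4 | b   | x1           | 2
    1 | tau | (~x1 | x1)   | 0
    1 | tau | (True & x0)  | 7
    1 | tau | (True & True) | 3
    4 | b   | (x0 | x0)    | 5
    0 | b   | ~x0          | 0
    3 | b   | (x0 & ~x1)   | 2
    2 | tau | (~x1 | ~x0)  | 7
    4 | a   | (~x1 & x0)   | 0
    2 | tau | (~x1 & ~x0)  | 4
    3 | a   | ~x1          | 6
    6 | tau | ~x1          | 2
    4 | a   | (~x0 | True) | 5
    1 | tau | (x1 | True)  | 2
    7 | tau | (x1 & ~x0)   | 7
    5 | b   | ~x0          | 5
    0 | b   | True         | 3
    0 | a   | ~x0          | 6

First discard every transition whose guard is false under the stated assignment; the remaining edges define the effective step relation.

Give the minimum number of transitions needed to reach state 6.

Answer: UNREACHABLE

Trace:
Layered search for 6:
  depth 0: {0}
  depth 1: {3}
6 never appears.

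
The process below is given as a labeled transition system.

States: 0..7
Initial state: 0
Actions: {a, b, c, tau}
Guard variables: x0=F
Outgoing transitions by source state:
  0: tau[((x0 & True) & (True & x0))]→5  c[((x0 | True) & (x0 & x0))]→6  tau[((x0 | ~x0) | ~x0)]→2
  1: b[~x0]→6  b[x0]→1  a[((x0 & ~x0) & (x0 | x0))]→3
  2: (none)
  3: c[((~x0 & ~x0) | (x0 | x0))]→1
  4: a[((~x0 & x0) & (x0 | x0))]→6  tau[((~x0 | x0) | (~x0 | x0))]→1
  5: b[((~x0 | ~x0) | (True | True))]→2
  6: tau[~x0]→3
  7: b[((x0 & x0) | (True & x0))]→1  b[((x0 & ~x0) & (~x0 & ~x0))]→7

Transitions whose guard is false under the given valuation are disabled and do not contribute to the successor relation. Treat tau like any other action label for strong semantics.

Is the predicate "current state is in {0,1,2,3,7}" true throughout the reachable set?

Allowed set {0,1,2,3,7}
Reachable = {0,2}
  0: ✓
  2: ✓

Answer: INVARIANT HOLDS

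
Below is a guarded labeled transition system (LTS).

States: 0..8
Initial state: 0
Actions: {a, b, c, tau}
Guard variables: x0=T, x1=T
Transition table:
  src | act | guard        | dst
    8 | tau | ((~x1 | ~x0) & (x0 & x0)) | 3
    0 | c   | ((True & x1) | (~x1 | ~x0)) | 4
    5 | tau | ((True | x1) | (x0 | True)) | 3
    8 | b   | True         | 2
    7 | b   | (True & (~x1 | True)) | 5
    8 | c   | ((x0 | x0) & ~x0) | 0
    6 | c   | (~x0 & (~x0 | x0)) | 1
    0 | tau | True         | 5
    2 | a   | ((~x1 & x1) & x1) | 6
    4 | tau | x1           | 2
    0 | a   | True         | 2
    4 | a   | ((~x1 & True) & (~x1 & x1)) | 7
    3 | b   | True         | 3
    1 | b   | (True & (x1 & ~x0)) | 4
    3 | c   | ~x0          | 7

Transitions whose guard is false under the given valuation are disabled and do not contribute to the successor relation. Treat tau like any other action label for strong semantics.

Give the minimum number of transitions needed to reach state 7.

Answer: UNREACHABLE

Working:
BFS to 7:
  depth 0: {0}
  depth 1: {2,4,5}
  depth 2: {3}
7 never appears.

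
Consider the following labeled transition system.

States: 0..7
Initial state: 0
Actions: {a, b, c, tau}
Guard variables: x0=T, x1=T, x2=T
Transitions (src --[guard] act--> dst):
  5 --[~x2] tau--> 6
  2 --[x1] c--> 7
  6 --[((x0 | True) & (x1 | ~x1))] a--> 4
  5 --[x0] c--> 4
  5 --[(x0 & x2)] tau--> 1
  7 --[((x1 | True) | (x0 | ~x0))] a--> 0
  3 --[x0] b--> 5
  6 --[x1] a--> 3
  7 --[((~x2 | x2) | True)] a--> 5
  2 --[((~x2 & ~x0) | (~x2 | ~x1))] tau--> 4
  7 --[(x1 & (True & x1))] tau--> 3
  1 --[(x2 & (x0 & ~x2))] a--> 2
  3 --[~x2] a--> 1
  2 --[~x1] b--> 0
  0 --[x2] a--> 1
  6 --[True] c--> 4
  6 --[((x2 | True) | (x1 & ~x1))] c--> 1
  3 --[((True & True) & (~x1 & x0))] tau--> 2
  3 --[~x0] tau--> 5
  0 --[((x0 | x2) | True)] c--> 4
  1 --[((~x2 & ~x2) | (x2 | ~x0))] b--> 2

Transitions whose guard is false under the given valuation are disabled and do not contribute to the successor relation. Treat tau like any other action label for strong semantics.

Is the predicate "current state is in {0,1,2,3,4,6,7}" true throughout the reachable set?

Answer: INVARIANT VIOLATED at state 5

Trace:
Allowed set {0,1,2,3,4,6,7}
R = {0,1,2,3,4,5,7}
  0: safe
  1: safe
  2: safe
  3: safe
  4: safe
  5: VIOLATES
  7: safe
reach 5 via a·b·c·a — violates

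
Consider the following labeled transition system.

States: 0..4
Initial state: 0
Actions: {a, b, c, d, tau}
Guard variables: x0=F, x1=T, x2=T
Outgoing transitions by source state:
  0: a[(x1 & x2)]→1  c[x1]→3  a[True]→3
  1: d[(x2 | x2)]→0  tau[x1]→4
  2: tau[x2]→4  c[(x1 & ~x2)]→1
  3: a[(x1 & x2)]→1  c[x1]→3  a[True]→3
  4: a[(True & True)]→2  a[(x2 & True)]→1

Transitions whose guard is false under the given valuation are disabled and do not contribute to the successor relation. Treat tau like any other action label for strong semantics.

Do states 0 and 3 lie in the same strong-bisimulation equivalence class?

Bisimulation quotient by refinement:
  P[0] = {{0,1,2,3,4}}
  P[1] = {{0,3},{1},{2},{4}}
Fixed point at round 2; 4 class(es).
class of 0: {0,3}; class of 3: {0,3}

Answer: BISIMILAR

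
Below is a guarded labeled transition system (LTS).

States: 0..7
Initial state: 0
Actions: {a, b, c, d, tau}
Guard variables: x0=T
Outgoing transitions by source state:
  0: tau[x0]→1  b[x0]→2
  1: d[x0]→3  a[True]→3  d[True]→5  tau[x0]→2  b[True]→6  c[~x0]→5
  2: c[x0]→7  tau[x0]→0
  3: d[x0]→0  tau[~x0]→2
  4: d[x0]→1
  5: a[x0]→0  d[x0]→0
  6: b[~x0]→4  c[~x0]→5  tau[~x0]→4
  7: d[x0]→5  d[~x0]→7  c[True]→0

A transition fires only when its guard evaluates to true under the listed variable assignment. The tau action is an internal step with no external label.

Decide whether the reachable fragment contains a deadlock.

Answer: DEADLOCK at state 6

Analysis:
Reach set: {0,1,2,3,5,6,7}
  0: b→2  tau→1  [2 out]
  1: a→3  b→6  d→3  d→5  tau→2  [5 out]
  2: c→7  tau→0  [2 out]
  3: d→0  [1 out]
  5: a→0  d→0  [2 out]
  6: ∅  [deadlock]
  7: c→0  d→5  [2 out]
Path to 6: tau·b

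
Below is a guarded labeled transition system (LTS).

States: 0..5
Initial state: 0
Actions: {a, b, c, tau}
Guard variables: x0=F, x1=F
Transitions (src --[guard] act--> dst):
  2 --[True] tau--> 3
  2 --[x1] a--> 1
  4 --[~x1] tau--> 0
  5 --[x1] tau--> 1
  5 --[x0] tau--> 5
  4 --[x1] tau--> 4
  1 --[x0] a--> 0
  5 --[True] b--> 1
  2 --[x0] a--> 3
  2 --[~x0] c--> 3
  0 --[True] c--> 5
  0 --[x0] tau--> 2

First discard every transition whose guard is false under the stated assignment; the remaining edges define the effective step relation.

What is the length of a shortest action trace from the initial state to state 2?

Answer: UNREACHABLE

Working:
Layered search for 2:
  L0 = {0}
  L1 = {5}
  L2 = {1}
2 never appears.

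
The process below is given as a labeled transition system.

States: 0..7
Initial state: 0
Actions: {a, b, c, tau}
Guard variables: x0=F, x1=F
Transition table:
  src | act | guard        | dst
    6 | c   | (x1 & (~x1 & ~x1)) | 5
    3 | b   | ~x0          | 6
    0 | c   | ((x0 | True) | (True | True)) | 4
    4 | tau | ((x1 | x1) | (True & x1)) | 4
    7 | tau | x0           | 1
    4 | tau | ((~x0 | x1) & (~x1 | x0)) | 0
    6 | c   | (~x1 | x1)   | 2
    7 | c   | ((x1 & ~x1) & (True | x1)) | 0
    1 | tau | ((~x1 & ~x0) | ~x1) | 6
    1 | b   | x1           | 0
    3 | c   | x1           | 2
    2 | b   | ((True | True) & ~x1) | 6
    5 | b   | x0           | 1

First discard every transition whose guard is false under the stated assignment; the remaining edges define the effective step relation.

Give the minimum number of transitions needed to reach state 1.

Layered search for 1:
  Layer 0: {0}
  Layer 1: {4}
1 never appears.

Answer: UNREACHABLE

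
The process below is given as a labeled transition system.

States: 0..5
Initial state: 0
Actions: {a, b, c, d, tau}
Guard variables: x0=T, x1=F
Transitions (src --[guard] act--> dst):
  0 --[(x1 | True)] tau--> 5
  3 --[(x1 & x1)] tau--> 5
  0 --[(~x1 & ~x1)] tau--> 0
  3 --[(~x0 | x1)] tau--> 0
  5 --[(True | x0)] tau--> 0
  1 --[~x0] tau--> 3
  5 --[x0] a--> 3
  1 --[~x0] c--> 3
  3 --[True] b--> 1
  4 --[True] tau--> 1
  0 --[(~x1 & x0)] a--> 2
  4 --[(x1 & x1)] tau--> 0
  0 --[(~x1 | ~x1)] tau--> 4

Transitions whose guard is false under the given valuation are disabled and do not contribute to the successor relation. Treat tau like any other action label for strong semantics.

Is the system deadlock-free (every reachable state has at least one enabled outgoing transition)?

Reach set: {0,1,2,3,4,5}
  0: a→2  tau→0  tau→4  tau→5  [deg 4]
  1: ∅  [STUCK]
  2: ∅  [STUCK]
  3: b→1  [deg 1]
  4: tau→1  [deg 1]
  5: a→3  tau→0  [deg 2]
Path to 1: tau·tau

Answer: DEADLOCK at state 1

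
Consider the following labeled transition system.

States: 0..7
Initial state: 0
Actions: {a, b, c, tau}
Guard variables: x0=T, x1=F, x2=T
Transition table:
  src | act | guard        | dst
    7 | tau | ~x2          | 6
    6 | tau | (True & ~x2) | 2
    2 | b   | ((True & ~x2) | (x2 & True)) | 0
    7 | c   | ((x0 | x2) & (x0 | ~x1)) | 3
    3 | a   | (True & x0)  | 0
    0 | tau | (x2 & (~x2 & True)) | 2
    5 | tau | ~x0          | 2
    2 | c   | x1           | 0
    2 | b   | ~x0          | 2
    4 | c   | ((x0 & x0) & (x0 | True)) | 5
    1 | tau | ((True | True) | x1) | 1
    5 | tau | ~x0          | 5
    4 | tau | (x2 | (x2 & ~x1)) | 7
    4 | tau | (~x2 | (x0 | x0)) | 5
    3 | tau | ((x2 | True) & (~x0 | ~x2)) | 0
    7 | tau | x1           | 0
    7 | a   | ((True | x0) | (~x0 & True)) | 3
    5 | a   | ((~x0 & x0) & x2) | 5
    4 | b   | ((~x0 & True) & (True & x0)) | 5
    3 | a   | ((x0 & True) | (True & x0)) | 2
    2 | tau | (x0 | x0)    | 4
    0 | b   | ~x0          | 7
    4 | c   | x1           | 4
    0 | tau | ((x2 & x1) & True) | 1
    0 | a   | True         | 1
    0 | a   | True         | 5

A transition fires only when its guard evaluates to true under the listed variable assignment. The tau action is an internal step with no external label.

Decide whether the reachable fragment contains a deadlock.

R = {0,1,5}
  0: a→1  a→5  [2 out]
  1: tau→1  [1 out]
  5: ∅  [deadlock]
trace reaching 5: a

Answer: DEADLOCK at state 5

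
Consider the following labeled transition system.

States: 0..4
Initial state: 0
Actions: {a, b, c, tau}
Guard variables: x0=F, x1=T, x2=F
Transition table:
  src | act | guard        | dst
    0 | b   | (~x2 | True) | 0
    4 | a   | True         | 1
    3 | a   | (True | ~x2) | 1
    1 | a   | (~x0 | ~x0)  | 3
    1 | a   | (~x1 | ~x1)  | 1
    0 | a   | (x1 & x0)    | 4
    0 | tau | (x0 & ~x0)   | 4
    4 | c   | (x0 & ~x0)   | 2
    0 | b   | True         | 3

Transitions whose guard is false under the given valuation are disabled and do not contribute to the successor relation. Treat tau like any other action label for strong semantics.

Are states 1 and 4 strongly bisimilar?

Answer: BISIMILAR

Trace:
Compute ~ classes (split until stable):
  round 0: {{0,1,2,3,4}}
  round 1: {{0},{1,3,4},{2}}
3 equivalence class(es) (converged in 2)
[1]={1,3,4}  [4]={1,3,4}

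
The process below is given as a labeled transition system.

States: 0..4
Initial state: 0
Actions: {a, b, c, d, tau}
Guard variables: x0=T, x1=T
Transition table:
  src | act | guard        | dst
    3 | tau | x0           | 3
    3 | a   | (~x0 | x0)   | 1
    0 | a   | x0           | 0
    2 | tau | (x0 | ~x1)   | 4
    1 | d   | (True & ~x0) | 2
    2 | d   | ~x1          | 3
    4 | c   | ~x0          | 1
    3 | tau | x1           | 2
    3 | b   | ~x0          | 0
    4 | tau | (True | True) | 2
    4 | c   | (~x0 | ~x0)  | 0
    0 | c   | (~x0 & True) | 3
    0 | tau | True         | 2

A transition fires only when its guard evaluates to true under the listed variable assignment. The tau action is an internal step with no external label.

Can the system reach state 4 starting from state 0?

7 transition(s) survive guard evaluation.
L0 = {0}
L1 = {2}  cumulative {0,2}
L2 = {4}  cumulative {0,2,4}
Reach set: {0,2,4}
Path to 4: tau·tau

Answer: REACHABLE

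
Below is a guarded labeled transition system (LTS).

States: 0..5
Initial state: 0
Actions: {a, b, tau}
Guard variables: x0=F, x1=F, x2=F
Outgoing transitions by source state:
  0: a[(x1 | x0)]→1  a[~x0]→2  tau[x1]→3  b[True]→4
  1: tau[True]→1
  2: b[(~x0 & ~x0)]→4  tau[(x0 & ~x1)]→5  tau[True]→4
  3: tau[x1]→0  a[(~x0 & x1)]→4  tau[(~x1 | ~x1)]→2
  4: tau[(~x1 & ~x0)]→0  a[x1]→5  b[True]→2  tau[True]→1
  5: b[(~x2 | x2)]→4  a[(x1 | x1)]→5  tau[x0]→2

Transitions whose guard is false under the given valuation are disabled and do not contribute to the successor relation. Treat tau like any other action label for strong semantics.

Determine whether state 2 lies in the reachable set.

Answer: REACHABLE

Trace:
10 transition(s) survive guard evaluation.
Layer 0: {0}
Layer 1: {2,4}  cumulative {0,2,4}
Layer 2: {1}  cumulative {0,1,2,4}
Reach set: {0,1,2,4}
trace reaching 2: a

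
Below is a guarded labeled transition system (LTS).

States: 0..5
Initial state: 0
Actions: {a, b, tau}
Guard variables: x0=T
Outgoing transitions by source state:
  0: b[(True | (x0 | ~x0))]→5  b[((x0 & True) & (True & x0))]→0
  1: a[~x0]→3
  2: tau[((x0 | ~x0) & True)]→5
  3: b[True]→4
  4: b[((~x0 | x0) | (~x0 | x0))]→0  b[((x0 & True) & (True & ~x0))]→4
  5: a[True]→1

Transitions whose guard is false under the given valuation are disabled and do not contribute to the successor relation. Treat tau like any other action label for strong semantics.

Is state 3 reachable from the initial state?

6 transition(s) survive guard evaluation.
Layer 0: {0}
Layer 1: {5}  total {0,5}
Layer 2: {1}  total {0,1,5}
Reachable = {0,1,5}

Answer: UNREACHABLE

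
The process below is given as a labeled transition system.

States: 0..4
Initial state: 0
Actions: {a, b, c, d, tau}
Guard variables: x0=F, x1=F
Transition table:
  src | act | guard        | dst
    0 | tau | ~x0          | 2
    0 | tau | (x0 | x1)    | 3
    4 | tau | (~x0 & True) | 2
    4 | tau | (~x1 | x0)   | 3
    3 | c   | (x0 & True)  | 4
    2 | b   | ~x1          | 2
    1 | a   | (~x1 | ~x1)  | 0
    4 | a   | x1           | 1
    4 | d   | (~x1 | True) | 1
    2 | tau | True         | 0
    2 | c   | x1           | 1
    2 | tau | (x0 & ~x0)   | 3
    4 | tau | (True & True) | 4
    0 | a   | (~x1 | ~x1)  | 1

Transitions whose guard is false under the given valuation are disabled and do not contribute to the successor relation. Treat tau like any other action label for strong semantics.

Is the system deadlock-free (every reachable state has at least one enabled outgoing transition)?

Reach set: {0,1,2}
  0: a→1  tau→2  [deg 2]
  1: a→0  [deg 1]
  2: b→2  tau→0  [deg 2]

Answer: DEADLOCK-FREE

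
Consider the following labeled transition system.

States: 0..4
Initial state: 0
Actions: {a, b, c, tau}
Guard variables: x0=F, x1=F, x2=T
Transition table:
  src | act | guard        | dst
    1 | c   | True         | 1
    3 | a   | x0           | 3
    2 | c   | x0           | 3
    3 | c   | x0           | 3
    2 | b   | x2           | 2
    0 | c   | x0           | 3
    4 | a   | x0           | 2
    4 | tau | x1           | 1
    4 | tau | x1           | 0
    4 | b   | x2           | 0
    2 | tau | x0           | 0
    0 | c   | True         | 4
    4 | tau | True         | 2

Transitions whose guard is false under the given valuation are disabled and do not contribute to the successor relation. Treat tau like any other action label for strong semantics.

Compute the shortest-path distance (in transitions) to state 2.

Answer: 2

Analysis:
Layered search for 2:
  Layer 0: {0}
  Layer 1: {4}
  Layer 2: {2}
2 enters at depth 2; path c·tau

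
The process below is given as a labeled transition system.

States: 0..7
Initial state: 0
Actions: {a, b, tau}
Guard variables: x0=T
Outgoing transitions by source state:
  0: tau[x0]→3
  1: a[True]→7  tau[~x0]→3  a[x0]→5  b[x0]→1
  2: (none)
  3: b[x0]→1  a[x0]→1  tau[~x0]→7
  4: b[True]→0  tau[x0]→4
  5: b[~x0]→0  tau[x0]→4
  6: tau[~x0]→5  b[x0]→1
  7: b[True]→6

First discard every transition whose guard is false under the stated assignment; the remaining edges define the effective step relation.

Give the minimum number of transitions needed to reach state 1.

Answer: 2

Trace:
Layered search for 1:
  depth 0: {0}
  depth 1: {3}
  depth 2: {1}
1 enters at depth 2; path tau·a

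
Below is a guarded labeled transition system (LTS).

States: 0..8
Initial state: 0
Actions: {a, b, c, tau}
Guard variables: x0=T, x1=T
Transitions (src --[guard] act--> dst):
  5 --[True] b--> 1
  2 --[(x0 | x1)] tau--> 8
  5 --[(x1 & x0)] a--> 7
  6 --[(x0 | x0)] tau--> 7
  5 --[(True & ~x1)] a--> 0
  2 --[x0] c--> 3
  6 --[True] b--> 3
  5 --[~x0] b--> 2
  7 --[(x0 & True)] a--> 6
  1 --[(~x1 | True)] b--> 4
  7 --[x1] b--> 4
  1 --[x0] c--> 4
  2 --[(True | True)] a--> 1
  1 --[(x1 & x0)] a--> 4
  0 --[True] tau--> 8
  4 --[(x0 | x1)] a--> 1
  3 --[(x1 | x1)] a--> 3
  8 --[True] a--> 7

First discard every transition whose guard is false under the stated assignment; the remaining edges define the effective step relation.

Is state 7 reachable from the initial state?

Answer: REACHABLE

Working:
After dropping false guards: 16 live edges.
Layer 0: {0}
Layer 1: {8}  total {0,8}
Layer 2: {7}  total {0,7,8}
Layer 3: {4,6}  total {0,4,6,7,8}
Layer 4: {1,3}  total {0,1,3,4,6,7,8}
R = {0,1,3,4,6,7,8}
witness 7: tau·a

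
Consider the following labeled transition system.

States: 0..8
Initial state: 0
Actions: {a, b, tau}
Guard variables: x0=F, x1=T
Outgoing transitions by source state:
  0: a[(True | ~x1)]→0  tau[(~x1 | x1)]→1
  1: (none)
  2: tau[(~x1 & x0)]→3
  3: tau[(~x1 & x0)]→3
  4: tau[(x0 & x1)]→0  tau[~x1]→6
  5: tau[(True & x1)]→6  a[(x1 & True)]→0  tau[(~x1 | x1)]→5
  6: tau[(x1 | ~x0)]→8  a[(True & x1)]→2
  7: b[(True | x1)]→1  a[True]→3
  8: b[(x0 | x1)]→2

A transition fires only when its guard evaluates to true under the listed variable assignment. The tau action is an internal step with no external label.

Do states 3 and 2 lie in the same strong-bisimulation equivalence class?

Answer: BISIMILAR

Analysis:
Bisimulation quotient by refinement:
  P[0] = {{0,1,2,3,4,5,6,7,8}}
  P[1] = {{0,5,6},{1,2,3,4},{7},{8}}
  P[2] = {{0},{1,2,3,4},{5},{6},{7},{8}}
stable after 3 split(s): 6 block(s)
[3]={1,2,3,4}  [2]={1,2,3,4}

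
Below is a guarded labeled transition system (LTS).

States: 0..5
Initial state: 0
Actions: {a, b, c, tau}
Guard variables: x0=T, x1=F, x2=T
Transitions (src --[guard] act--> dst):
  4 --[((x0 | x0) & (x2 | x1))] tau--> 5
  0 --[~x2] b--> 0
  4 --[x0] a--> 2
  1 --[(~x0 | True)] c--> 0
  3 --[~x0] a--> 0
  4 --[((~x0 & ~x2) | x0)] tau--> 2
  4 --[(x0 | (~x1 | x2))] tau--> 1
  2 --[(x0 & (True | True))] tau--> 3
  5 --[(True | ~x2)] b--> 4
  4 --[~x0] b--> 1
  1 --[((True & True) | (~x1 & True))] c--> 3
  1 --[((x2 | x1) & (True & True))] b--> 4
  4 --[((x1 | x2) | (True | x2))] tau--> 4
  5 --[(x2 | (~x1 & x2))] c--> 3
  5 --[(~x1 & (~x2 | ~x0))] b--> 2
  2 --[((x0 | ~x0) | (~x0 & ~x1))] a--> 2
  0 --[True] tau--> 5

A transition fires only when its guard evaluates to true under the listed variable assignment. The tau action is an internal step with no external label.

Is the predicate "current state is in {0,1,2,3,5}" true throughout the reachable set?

Answer: INVARIANT VIOLATED at state 4

Analysis:
Allowed set {0,1,2,3,5}
R = {0,1,2,3,4,5}
  0: ✓
  1: ✓
  2: ✓
  3: ✓
  4: ✗ unsafe
  5: ✓
witness against invariant: tau·b → 4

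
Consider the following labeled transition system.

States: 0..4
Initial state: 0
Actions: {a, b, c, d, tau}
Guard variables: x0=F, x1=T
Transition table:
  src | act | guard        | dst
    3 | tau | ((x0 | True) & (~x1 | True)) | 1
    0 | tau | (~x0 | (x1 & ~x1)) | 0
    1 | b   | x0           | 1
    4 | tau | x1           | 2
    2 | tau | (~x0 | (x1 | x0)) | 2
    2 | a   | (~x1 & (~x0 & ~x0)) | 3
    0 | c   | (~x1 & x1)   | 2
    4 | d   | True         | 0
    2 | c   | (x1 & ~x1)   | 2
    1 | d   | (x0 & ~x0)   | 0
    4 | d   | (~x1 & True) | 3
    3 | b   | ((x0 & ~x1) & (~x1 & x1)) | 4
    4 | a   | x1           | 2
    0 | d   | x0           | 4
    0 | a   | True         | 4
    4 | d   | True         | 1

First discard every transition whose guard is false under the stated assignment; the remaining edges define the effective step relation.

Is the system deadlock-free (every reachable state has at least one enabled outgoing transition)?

Answer: DEADLOCK at state 1

Analysis:
Reach set: {0,1,2,4}
  0: a→4  tau→0  [deg 2]
  1: ∅  [deadlock]
  2: tau→2  [deg 1]
  4: a→2  d→0  d→1  tau→2  [deg 4]
witness 1: a·d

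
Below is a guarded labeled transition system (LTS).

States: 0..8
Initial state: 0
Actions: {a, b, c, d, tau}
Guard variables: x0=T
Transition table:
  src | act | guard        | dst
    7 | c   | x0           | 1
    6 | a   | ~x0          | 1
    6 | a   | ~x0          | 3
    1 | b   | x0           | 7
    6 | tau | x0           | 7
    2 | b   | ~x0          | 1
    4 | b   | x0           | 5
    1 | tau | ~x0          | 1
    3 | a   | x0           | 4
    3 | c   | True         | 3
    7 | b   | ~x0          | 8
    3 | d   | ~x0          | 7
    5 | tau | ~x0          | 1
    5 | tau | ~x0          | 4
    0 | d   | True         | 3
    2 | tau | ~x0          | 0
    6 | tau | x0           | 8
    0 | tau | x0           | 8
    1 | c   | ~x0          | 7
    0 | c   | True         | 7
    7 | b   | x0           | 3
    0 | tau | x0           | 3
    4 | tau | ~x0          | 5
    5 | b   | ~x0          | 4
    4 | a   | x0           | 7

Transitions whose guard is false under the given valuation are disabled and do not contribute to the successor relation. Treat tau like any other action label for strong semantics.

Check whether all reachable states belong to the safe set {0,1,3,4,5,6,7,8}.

Allowed set {0,1,3,4,5,6,7,8}
Reach set: {0,1,3,4,5,7,8}
  0: safe
  1: safe
  3: safe
  4: safe
  5: safe
  7: safe
  8: safe

Answer: INVARIANT HOLDS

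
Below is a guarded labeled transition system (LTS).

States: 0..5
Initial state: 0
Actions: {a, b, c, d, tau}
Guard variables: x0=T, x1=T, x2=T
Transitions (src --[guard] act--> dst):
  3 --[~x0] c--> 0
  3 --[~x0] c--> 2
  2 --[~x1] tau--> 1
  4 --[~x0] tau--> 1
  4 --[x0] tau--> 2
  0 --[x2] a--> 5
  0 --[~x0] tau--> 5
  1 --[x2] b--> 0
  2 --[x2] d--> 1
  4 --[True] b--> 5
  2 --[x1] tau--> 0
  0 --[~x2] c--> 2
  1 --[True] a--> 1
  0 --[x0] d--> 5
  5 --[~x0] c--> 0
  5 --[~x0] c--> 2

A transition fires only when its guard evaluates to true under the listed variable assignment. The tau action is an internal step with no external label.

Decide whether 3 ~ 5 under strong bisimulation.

Answer: BISIMILAR

Trace:
Bisimulation quotient by refinement:
  round 0: {{0,1,2,3,4,5}}
  round 1: {{0},{1},{2},{3,5},{4}}
Fixed point at round 2; 5 class(es).
[3]={3,5}  [5]={3,5}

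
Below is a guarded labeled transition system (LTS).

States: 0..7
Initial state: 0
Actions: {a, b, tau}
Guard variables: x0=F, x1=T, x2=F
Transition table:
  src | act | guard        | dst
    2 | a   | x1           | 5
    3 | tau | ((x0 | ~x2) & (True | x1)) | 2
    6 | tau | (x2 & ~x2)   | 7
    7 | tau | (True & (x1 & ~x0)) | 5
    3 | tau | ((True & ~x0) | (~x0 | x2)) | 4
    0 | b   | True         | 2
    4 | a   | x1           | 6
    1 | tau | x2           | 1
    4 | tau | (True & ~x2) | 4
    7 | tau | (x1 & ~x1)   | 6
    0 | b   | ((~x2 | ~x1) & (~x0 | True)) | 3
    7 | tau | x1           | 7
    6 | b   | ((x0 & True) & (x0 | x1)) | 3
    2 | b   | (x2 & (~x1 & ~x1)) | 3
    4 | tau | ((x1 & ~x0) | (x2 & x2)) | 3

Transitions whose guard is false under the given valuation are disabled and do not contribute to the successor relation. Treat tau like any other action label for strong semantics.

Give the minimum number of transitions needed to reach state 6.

Answer: 3

Working:
Layered search for 6:
  depth 0: {0}
  depth 1: {2,3}
  depth 2: {4,5}
  depth 3: {6}
depth(6)=3, e.g. b·tau·a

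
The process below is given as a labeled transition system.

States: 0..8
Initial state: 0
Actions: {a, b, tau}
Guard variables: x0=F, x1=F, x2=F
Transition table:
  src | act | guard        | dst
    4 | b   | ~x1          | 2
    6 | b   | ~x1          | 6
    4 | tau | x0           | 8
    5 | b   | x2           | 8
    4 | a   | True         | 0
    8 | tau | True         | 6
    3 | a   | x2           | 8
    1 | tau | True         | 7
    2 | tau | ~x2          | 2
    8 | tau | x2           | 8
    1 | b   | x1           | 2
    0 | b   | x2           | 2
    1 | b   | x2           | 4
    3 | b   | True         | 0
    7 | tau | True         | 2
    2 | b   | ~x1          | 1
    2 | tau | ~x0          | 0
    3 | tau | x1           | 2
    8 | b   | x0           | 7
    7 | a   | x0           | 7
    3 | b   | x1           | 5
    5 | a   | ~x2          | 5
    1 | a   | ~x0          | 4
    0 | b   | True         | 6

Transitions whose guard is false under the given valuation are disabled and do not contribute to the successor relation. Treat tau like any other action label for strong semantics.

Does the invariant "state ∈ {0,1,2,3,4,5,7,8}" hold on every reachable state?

Safe = {0,1,2,3,4,5,7,8}
Reachable = {0,6}
  0: ok
  6: ✗ unsafe
witness against invariant: b → 6

Answer: INVARIANT VIOLATED at state 6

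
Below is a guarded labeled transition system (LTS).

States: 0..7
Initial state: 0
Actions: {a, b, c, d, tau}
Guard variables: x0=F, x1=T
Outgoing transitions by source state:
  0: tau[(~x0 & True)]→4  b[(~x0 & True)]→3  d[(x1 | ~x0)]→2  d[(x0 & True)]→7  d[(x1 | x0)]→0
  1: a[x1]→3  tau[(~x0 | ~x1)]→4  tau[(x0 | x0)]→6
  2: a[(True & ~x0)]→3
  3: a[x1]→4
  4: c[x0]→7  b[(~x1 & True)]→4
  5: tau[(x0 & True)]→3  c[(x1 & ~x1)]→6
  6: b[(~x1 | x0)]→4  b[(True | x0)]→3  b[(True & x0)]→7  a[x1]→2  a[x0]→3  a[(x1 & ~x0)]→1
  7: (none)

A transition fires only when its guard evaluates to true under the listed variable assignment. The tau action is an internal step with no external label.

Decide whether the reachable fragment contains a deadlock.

Answer: DEADLOCK at state 4

Analysis:
Reach set: {0,2,3,4}
  0: b→3  d→0  d→2  tau→4  [4 exit(s)]
  2: a→3  [1 exit(s)]
  3: a→4  [1 exit(s)]
  4: ∅  [no exit]
witness 4: tau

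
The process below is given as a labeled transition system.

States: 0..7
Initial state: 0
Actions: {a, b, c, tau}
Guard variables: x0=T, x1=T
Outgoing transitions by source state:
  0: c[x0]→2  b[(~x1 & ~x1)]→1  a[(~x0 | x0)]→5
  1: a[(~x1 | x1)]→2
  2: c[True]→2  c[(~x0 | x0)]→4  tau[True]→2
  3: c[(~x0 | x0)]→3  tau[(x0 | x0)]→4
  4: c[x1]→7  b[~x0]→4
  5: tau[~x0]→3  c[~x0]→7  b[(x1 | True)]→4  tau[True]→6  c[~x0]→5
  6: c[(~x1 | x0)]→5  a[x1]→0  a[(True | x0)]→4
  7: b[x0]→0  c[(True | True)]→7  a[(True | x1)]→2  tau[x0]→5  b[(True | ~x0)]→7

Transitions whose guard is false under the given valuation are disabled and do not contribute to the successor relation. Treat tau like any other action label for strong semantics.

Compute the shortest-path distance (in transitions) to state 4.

Answer: 2

Trace:
BFS to 4:
  L0 = {0}
  L1 = {2,5}
  L2 = {4,6}
4 enters at depth 2; path a·b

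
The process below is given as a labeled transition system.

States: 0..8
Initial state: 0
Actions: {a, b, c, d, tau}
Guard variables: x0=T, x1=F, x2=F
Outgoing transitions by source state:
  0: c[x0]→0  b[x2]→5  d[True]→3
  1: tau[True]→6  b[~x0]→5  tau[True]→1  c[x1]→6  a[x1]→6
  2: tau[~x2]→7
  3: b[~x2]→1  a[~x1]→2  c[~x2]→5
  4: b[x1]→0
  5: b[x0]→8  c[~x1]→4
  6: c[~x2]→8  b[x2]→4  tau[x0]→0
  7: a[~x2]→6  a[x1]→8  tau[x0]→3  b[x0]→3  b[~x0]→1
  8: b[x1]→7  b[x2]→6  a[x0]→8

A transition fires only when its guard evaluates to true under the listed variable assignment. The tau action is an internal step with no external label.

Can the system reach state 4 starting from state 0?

Guard filter leaves 16 enabled edge(s).
Layer 0: {0}
Layer 1: {3}  total {0,3}
Layer 2: {1,2,5}  total {0,1,2,3,5}
Layer 3: {4,6,7,8}  total {0,1,2,3,4,5,6,7,8}
R = {0,1,2,3,4,5,6,7,8}
trace reaching 4: d·c·c

Answer: REACHABLE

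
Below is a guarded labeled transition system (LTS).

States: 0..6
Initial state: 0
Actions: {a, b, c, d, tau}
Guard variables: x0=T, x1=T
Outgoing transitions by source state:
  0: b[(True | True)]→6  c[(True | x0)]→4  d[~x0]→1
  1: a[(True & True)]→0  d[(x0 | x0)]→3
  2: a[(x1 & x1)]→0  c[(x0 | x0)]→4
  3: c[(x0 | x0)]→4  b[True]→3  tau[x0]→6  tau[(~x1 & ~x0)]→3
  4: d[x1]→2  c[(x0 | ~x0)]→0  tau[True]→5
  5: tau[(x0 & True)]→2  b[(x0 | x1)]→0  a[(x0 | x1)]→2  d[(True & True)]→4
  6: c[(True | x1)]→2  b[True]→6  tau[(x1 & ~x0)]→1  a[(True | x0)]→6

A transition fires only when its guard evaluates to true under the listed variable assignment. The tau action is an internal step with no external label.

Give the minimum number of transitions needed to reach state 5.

Answer: 2

Trace:
Layered search for 5:
  depth 0: {0}
  depth 1: {4,6}
  depth 2: {2,5}
first hit 5 at d=2 via c·tau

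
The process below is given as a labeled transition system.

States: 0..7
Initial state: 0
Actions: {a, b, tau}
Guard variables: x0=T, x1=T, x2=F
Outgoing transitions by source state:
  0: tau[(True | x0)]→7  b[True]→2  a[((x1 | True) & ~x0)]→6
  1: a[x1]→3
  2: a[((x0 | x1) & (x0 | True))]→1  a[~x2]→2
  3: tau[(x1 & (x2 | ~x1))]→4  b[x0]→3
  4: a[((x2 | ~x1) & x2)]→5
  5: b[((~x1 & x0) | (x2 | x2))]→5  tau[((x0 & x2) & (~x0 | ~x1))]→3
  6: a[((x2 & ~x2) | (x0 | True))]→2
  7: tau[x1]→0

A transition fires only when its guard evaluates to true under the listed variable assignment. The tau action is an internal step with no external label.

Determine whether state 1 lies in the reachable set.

After dropping false guards: 8 live edges.
depth 0: {0}
depth 1: {2,7}  cumulative {0,2,7}
depth 2: {1}  cumulative {0,1,2,7}
depth 3: {3}  cumulative {0,1,2,3,7}
Reachable = {0,1,2,3,7}
Path to 1: b·a

Answer: REACHABLE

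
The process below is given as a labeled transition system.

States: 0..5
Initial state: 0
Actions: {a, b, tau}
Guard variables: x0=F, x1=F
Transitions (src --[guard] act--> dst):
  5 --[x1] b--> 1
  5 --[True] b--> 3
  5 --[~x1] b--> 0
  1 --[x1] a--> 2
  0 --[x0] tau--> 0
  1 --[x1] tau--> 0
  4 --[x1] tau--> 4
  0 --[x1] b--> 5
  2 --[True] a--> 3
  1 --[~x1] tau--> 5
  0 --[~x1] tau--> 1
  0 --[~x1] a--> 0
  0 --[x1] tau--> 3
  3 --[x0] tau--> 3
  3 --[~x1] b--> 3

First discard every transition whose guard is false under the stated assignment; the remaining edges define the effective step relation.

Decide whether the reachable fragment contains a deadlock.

R = {0,1,3,5}
  0: a→0  tau→1  [2 exit(s)]
  1: tau→5  [1 exit(s)]
  3: b→3  [1 exit(s)]
  5: b→0  b→3  [2 exit(s)]

Answer: DEADLOCK-FREE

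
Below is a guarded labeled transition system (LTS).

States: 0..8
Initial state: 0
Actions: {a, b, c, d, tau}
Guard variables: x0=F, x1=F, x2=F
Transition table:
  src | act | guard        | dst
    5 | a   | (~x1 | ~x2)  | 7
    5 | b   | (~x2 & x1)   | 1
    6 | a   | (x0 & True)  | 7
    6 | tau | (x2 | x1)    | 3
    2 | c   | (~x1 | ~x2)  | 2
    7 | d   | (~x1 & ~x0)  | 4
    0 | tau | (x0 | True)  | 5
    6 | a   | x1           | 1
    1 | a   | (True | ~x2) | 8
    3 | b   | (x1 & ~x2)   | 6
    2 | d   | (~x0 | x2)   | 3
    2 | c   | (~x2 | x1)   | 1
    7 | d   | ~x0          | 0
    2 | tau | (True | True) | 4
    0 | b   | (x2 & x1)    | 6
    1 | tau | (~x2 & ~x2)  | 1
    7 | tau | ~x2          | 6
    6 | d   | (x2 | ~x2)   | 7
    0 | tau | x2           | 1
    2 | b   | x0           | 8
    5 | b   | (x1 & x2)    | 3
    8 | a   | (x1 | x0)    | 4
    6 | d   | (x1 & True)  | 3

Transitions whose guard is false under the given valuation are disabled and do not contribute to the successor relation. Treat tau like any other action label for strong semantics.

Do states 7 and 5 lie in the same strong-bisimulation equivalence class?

Compute ~ classes (split until stable):
  π0 = {{0,1,2,3,4,5,6,7,8}}
  π1 = {{0},{1},{2},{3,4,8},{5},{6},{7}}
Fixed point at round 2; 7 class(es).
class of 7: {7}; class of 5: {5}

Answer: NOT BISIMILAR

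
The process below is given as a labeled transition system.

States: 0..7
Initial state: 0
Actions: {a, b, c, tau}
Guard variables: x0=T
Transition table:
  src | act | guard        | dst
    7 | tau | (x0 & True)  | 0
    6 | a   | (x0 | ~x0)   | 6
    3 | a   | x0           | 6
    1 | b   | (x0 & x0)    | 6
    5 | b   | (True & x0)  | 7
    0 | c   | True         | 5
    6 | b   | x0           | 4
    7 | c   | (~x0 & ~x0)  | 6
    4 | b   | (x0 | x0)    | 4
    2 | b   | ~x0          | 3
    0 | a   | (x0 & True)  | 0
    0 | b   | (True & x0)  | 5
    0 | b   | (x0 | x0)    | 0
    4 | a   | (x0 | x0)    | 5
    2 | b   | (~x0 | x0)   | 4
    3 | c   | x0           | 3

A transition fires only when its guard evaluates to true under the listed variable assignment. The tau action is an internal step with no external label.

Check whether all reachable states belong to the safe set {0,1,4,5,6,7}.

Answer: INVARIANT HOLDS

Analysis:
Safe = {0,1,4,5,6,7}
Reach set: {0,5,7}
  0: ✓
  5: ✓
  7: ✓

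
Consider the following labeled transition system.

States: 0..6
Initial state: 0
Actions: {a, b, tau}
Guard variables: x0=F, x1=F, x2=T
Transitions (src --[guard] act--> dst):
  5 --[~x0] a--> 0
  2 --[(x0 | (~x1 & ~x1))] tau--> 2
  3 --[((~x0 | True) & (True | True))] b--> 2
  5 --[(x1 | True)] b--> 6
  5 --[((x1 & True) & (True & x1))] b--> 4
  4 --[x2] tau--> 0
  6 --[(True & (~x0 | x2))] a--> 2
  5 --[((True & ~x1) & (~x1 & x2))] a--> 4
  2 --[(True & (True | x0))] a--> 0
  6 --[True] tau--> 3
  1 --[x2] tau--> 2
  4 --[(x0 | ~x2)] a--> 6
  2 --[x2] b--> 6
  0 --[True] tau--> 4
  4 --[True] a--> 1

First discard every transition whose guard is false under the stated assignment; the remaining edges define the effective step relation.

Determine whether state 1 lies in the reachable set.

Answer: REACHABLE

Trace:
After dropping false guards: 13 live edges.
L0 = {0}
L1 = {4}  total {0,4}
L2 = {1}  total {0,1,4}
L3 = {2}  total {0,1,2,4}
L4 = {6}  total {0,1,2,4,6}
L5 = {3}  total {0,1,2,3,4,6}
Reachable = {0,1,2,3,4,6}
witness 1: tau·a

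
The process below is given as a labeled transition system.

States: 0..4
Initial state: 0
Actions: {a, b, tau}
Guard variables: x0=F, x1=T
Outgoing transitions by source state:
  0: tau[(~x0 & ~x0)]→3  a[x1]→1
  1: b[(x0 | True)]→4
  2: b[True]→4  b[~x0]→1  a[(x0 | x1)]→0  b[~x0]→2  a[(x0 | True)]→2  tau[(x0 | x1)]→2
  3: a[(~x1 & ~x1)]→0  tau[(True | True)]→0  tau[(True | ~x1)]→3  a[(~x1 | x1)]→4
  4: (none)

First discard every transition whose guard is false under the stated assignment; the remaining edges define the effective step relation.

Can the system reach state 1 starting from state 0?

Guard filter leaves 12 enabled edge(s).
Layer 0: {0}
Layer 1: {1,3}  cumulative {0,1,3}
Layer 2: {4}  cumulative {0,1,3,4}
R = {0,1,3,4}
trace reaching 1: a

Answer: REACHABLE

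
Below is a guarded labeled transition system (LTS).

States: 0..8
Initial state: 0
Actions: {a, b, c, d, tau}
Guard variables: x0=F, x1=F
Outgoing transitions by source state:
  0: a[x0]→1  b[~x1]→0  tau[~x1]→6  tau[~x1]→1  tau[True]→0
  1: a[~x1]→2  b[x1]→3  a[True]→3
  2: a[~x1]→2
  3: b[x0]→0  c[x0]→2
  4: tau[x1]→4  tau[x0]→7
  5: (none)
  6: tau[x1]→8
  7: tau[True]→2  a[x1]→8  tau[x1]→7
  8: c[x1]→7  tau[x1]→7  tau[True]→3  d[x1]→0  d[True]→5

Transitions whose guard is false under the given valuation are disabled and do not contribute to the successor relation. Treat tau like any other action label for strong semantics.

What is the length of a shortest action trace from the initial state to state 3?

Answer: 2

Working:
Layered search for 3:
  L0 = {0}
  L1 = {1,6}
  L2 = {2,3}
3 enters at depth 2; path tau·a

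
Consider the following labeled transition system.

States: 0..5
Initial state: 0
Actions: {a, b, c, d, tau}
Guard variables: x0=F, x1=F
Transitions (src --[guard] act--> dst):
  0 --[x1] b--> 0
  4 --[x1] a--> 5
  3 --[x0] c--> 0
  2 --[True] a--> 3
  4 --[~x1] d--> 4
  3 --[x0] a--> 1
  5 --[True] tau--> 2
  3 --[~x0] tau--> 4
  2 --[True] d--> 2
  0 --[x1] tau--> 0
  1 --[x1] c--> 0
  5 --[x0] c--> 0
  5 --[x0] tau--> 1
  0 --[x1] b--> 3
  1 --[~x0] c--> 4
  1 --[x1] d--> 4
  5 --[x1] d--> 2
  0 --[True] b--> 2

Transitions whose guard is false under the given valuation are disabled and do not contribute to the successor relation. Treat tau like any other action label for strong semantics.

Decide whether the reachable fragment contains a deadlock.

Answer: DEADLOCK-FREE

Analysis:
Reach set: {0,2,3,4}
  0: b→2  [deg 1]
  2: a→3  d→2  [deg 2]
  3: tau→4  [deg 1]
  4: d→4  [deg 1]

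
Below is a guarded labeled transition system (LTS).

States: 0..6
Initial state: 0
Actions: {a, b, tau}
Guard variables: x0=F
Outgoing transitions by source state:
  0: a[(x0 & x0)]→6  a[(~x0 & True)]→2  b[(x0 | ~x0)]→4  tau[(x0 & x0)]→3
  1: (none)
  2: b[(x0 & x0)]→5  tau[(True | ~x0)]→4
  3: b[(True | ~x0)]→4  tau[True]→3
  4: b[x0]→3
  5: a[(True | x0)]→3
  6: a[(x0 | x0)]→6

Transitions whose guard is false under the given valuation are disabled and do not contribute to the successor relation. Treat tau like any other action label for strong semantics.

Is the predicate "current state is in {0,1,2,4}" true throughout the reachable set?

Answer: INVARIANT HOLDS

Working:
Safe = {0,1,2,4}
Reach set: {0,2,4}
  0: safe
  2: safe
  4: safe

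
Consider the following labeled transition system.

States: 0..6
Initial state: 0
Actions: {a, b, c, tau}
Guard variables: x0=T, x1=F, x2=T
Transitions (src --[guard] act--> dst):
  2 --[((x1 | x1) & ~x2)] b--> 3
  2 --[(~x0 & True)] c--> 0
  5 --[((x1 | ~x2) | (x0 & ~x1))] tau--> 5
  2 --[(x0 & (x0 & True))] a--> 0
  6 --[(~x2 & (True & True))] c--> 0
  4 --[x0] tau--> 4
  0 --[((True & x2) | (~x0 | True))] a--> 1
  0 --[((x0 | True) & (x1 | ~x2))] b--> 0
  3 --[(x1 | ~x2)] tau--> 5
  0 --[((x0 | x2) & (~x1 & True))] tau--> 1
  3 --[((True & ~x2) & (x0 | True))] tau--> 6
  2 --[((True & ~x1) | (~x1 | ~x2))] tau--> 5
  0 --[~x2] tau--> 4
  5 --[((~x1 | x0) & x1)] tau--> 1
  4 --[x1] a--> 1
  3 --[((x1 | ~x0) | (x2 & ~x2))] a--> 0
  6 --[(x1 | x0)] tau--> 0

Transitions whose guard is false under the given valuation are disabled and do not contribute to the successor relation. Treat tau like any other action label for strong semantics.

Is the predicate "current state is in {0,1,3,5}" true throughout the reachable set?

Answer: INVARIANT HOLDS

Trace:
Inv-set: {0,1,3,5}
Reachable = {0,1}
  0: ✓
  1: ✓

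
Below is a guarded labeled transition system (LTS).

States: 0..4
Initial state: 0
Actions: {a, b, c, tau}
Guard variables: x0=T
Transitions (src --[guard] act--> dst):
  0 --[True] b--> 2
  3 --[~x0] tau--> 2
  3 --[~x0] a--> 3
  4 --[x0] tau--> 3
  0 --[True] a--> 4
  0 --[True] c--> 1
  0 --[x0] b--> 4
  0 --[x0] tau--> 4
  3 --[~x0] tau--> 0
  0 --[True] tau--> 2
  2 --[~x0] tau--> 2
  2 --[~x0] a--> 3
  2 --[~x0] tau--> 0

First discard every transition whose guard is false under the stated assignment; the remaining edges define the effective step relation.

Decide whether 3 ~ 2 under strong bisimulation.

Answer: BISIMILAR

Working:
Refine partition for ~:
  round 0: {{0,1,2,3,4}}
  round 1: {{0},{1,2,3},{4}}
stable after 2 split(s): 3 block(s)
3∈{1,2,3}, 2∈{1,2,3}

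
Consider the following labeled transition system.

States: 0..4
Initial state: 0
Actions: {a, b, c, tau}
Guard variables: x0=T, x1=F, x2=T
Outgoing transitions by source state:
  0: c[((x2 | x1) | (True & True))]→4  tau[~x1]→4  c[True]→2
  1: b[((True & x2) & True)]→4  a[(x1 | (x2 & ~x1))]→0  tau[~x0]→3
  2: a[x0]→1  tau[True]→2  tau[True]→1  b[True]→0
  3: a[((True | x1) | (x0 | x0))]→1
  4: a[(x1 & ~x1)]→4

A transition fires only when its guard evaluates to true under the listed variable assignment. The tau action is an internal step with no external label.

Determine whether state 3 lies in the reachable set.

Answer: UNREACHABLE

Analysis:
After dropping false guards: 10 live edges.
depth 0: {0}
depth 1: {2,4}  total {0,2,4}
depth 2: {1}  total {0,1,2,4}
Reachable = {0,1,2,4}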